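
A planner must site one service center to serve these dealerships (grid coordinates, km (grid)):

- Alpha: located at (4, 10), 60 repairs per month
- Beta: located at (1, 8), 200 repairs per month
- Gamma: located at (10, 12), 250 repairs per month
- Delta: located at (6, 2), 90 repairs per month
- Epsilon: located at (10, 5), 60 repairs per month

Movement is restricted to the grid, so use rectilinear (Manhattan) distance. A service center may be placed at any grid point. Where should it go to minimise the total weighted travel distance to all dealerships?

Manhattan distance separates: Σwᵢ(|x−xᵢ|+|y−yᵢ|) = Σwᵢ|x−xᵢ| + Σwᵢ|y−yᵢ|, so x and y are optimised independently as 1-D weighted medians.
Total weight W = 660; half = 330.
x-coordinate, sorted with cumulative weight:
  x=1 (Beta, w=200) cum 200
  x=4 (Alpha, w=60) cum 260
  x=6 (Delta, w=90) cum 350  ← median
  x=10 (Gamma, w=250) cum 600
  x=10 (Epsilon, w=60) cum 660
⇒ x* = 6
y-coordinate, sorted with cumulative weight:
  y=2 (Delta, w=90) cum 90
  y=5 (Epsilon, w=60) cum 150
  y=8 (Beta, w=200) cum 350  ← median
  y=10 (Alpha, w=60) cum 410
  y=12 (Gamma, w=250) cum 660
⇒ y* = 8

(6, 8)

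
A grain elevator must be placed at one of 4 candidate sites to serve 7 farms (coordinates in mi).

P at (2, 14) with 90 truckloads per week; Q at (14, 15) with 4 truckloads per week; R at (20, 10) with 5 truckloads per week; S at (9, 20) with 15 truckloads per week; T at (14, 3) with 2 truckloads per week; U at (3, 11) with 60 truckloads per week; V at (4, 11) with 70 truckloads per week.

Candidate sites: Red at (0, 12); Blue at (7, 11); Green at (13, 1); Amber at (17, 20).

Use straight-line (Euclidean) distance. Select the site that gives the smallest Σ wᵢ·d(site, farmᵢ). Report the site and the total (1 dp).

Red, total 1104.6 mi

Total weighted distance at each candidate:
  Red (0, 12): total = 1104.6
  Blue (7, 11): total = 1231.8
  Green (13, 1): total = 3731.8
  Amber (17, 20): total = 3789.4
Minimum is at Red with total 1104.6 mi.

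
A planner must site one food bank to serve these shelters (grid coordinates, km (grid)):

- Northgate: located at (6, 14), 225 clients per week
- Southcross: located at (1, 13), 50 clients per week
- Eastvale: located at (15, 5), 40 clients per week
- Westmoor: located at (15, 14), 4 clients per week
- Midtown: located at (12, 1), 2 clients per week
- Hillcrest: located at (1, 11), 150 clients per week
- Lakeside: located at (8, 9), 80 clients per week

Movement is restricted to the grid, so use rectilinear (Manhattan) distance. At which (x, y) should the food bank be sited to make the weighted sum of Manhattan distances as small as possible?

(6, 13)

Manhattan distance separates: Σwᵢ(|x−xᵢ|+|y−yᵢ|) = Σwᵢ|x−xᵢ| + Σwᵢ|y−yᵢ|, so x and y are optimised independently as 1-D weighted medians.
Total weight W = 551; half = 275.5.
x-coordinate, sorted with cumulative weight:
  x=1 (Southcross, w=50) cum 50
  x=1 (Hillcrest, w=150) cum 200
  x=6 (Northgate, w=225) cum 425  ← median
  x=8 (Lakeside, w=80) cum 505
  x=12 (Midtown, w=2) cum 507
  x=15 (Eastvale, w=40) cum 547
  x=15 (Westmoor, w=4) cum 551
⇒ x* = 6
y-coordinate, sorted with cumulative weight:
  y=1 (Midtown, w=2) cum 2
  y=5 (Eastvale, w=40) cum 42
  y=9 (Lakeside, w=80) cum 122
  y=11 (Hillcrest, w=150) cum 272
  y=13 (Southcross, w=50) cum 322  ← median
  y=14 (Northgate, w=225) cum 547
  y=14 (Westmoor, w=4) cum 551
⇒ y* = 13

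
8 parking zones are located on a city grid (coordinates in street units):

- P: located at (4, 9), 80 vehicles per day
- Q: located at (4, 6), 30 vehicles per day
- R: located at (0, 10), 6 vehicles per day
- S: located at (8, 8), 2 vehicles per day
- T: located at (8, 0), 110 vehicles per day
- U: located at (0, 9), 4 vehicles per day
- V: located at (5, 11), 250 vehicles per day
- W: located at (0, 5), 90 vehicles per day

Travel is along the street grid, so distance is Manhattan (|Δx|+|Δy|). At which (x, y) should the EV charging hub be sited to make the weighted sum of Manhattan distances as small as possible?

(5, 9)

Manhattan distance separates: Σwᵢ(|x−xᵢ|+|y−yᵢ|) = Σwᵢ|x−xᵢ| + Σwᵢ|y−yᵢ|, so x and y are optimised independently as 1-D weighted medians.
Total weight W = 572; half = 286.
x-coordinate, sorted with cumulative weight:
  x=0 (R, w=6) cum 6
  x=0 (U, w=4) cum 10
  x=0 (W, w=90) cum 100
  x=4 (P, w=80) cum 180
  x=4 (Q, w=30) cum 210
  x=5 (V, w=250) cum 460  ← median
  x=8 (S, w=2) cum 462
  x=8 (T, w=110) cum 572
⇒ x* = 5
y-coordinate, sorted with cumulative weight:
  y=0 (T, w=110) cum 110
  y=5 (W, w=90) cum 200
  y=6 (Q, w=30) cum 230
  y=8 (S, w=2) cum 232
  y=9 (P, w=80) cum 312  ← median
  y=9 (U, w=4) cum 316
  y=10 (R, w=6) cum 322
  y=11 (V, w=250) cum 572
⇒ y* = 9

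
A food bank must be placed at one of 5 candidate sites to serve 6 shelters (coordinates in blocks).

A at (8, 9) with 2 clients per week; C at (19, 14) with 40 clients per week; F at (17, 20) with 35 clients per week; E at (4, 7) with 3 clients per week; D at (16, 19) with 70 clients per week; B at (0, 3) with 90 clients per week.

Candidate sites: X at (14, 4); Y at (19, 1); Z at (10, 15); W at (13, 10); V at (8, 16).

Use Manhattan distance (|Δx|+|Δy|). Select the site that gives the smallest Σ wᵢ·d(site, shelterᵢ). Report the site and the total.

Total weighted distance at each candidate:
  X (14, 4): total = 3866
  Y (19, 1): total = 4716
  Z (10, 15): total = 3558
  W (13, 10): total = 3578
  V (8, 16): total = 3688
Minimum is at Z with total 3558 blocks.

Z, total 3558 blocks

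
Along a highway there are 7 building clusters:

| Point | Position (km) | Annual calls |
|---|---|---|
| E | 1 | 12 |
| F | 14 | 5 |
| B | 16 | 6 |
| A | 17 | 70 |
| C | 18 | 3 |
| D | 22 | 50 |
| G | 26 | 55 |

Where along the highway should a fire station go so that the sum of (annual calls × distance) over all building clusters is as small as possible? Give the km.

x = 22

For a sum of weighted absolute distances on a line, the optimum is the weighted median (not the mean). Total weight W = 201; half-weight = 100.5.
Sort by position and accumulate weight:
  km 1 (E, w=12) → cum 12
  km 14 (F, w=5) → cum 17
  km 16 (B, w=6) → cum 23
  km 17 (A, w=70) → cum 93
  km 18 (C, w=3) → cum 96
  km 22 (D, w=50) → cum 146  ≥ 100.5 → median here
  km 26 (G, w=55) → cum 201
Optimal location: km 22.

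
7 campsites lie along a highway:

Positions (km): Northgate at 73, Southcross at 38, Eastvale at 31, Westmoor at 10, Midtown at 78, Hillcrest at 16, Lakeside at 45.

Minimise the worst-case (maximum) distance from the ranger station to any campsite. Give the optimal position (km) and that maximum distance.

The 1-center on a line is the midpoint of the two extreme points: leftmost at 10, rightmost at 78.
Optimal location = (10 + 78)/2 = 44; maximum distance = (78 − 10)/2 = 34.

location 44, max distance 34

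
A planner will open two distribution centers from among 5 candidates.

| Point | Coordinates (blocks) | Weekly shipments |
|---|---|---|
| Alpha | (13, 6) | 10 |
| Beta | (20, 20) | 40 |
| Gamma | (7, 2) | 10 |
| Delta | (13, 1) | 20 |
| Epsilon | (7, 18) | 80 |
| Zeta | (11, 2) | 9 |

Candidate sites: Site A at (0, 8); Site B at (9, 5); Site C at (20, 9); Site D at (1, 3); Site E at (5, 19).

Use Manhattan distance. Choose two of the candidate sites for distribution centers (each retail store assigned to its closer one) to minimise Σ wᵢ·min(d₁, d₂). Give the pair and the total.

Evaluate every pair (each demand assigned to the nearer of the two):
  {Site B, Site E}: total = 1185
  {Site C, Site E}: total = 1414
  {Site D, Site E}: total = 1479
  {Site A, Site E}: total = 1713
  {Site B, Site C}: total = 1945
  {Site A, Site C}: total = 2474
  {Site A, Site B}: total = 2545
  {Site B, Site D}: total = 2545
  {Site C, Site D}: total = 2669
  {Site A, Site D}: total = 3239
Best pair: {Site B, Site E} with total 1185.

{Site B, Site E}, total 1185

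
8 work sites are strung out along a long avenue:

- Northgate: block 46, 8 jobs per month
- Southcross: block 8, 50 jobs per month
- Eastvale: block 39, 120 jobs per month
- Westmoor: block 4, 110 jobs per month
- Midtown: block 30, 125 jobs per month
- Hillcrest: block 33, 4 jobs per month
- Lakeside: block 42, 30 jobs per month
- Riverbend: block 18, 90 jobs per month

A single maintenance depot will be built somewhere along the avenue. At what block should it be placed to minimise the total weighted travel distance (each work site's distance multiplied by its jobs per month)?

For a sum of weighted absolute distances on a line, the optimum is the weighted median (not the mean). Total weight W = 537; half-weight = 268.5.
Sort by position and accumulate weight:
  block 4 (Westmoor, w=110) → cum 110
  block 8 (Southcross, w=50) → cum 160
  block 18 (Riverbend, w=90) → cum 250
  block 30 (Midtown, w=125) → cum 375  ≥ 268.5 → median here
  block 33 (Hillcrest, w=4) → cum 379
  block 39 (Eastvale, w=120) → cum 499
  block 42 (Lakeside, w=30) → cum 529
  block 46 (Northgate, w=8) → cum 537
Optimal location: block 30.

x = 30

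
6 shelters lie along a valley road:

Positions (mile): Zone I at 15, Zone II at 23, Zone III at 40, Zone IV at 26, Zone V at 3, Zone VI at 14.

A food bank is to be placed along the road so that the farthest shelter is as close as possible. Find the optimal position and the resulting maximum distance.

location 21.5, max distance 18.5

The 1-center on a line is the midpoint of the two extreme points: leftmost at 3, rightmost at 40.
Optimal location = (3 + 40)/2 = 21.5; maximum distance = (40 − 3)/2 = 18.5.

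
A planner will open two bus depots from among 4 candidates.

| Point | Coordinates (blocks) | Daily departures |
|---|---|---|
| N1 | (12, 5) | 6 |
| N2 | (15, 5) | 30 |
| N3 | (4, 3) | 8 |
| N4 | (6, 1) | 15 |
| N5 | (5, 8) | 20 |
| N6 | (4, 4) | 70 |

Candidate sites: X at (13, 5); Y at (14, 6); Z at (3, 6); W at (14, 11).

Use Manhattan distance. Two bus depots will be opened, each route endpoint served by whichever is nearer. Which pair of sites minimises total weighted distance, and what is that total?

{X, Z}, total 508

Evaluate every pair (each demand assigned to the nearer of the two):
  {X, Z}: total = 508
  {Y, Z}: total = 520
  {Z, W}: total = 700
  {X, Y}: total = 1239
  {X, W}: total = 1239
  {Y, W}: total = 1437
Best pair: {X, Z} with total 508.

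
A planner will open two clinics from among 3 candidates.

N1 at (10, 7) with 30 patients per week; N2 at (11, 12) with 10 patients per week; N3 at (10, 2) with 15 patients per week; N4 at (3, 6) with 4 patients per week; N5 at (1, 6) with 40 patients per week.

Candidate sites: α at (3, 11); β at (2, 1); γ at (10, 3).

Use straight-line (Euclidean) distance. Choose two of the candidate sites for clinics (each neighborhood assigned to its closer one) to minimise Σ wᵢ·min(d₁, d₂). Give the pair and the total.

Evaluate every pair (each demand assigned to the nearer of the two):
  {β, γ}: total = 449.9
  {α, γ}: total = 451.0
  {α, β}: total = 667.4
Best pair: {β, γ} with total 449.9.

{β, γ}, total 449.9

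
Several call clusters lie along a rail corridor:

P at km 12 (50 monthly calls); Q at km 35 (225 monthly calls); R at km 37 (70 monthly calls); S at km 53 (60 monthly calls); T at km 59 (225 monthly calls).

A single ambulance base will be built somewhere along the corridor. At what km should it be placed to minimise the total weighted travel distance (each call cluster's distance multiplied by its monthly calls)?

x = 37

For a sum of weighted absolute distances on a line, the optimum is the weighted median (not the mean). Total weight W = 630; half-weight = 315.
Sort by position and accumulate weight:
  km 12 (P, w=50) → cum 50
  km 35 (Q, w=225) → cum 275
  km 37 (R, w=70) → cum 345  ≥ 315 → median here
  km 53 (S, w=60) → cum 405
  km 59 (T, w=225) → cum 630
Optimal location: km 37.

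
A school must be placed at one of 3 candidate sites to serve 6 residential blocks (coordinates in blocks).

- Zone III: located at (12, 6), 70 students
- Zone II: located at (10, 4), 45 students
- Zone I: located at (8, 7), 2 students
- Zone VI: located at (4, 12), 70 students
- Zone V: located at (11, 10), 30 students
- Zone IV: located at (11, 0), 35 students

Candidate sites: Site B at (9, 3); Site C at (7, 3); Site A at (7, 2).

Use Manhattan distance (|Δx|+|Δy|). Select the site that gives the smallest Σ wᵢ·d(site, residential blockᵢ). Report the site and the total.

Site B, total 1945 blocks

Total weighted distance at each candidate:
  Site B (9, 3): total = 1945
  Site C (7, 3): total = 2165
  Site A (7, 2): total = 2347
Minimum is at Site B with total 1945 blocks.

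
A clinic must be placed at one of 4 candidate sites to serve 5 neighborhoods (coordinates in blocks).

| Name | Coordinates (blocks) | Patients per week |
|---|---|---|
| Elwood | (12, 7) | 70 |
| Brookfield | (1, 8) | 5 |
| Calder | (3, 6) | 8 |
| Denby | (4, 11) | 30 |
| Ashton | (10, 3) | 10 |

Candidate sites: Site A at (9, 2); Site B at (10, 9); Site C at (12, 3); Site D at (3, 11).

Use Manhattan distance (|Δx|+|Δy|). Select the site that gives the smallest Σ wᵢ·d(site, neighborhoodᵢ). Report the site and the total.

Site B, total 710 blocks

Total weighted distance at each candidate:
  Site A (9, 2): total = 1150
  Site B (10, 9): total = 710
  Site C (12, 3): total = 956
  Site D (3, 11): total = 1155
Minimum is at Site B with total 710 blocks.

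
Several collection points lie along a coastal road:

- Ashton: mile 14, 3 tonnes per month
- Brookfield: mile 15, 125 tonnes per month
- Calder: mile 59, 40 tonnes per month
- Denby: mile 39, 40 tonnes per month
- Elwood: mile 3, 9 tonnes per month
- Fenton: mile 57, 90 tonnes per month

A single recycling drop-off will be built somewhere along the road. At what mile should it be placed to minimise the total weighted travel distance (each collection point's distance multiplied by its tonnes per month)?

For a sum of weighted absolute distances on a line, the optimum is the weighted median (not the mean). Total weight W = 307; half-weight = 153.5.
Sort by position and accumulate weight:
  mile 3 (Elwood, w=9) → cum 9
  mile 14 (Ashton, w=3) → cum 12
  mile 15 (Brookfield, w=125) → cum 137
  mile 39 (Denby, w=40) → cum 177  ≥ 153.5 → median here
  mile 57 (Fenton, w=90) → cum 267
  mile 59 (Calder, w=40) → cum 307
Optimal location: mile 39.

x = 39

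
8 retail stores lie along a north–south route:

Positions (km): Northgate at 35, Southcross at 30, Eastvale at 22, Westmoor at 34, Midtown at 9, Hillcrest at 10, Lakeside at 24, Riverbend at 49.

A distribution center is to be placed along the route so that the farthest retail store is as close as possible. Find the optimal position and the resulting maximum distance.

location 29, max distance 20

The 1-center on a line is the midpoint of the two extreme points: leftmost at 9, rightmost at 49.
Optimal location = (9 + 49)/2 = 29; maximum distance = (49 − 9)/2 = 20.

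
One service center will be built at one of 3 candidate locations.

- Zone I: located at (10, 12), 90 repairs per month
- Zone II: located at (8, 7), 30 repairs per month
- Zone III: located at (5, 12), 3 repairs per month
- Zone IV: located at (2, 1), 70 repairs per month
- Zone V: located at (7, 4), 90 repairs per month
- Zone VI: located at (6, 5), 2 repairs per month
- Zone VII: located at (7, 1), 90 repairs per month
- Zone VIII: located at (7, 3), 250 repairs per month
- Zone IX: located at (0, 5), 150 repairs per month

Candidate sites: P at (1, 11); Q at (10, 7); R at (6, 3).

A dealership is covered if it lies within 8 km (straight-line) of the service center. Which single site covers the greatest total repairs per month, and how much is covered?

Coverage radius r = 8 km; a point is covered iff (Δx)²+(Δy)² ≤ 8² = 64.
  P (1, 11): covers {Zone III, Zone VI, Zone IX} → 155
  Q (10, 7): covers {Zone I, Zone II, Zone III, Zone V, Zone VI, Zone VII, Zone VIII} → 555
  R (6, 3): covers {Zone II, Zone IV, Zone V, Zone VI, Zone VII, Zone VIII, Zone IX} → 682
Maximum coverage at R: 682 repairs per month.

R, covering 682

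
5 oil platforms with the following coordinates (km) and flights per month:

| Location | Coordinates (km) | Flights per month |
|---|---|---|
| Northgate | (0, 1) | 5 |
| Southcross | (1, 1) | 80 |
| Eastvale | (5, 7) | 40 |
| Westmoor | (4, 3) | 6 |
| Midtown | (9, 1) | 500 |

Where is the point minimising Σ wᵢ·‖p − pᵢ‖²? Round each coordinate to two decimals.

The minimiser of Σwᵢ‖p−pᵢ‖² is the weighted centroid p* = (Σwᵢpᵢ)/(Σwᵢ).
Σwᵢ = 631.
Σwᵢxᵢ = 5·0 + 80·1 + 40·5 + 6·4 + 500·9 = 4804.
Σwᵢyᵢ = 5·1 + 80·1 + 40·7 + 6·3 + 500·1 = 883.
x* = 4804/631 = 7.61, y* = 883/631 = 1.40.

(7.61, 1.40)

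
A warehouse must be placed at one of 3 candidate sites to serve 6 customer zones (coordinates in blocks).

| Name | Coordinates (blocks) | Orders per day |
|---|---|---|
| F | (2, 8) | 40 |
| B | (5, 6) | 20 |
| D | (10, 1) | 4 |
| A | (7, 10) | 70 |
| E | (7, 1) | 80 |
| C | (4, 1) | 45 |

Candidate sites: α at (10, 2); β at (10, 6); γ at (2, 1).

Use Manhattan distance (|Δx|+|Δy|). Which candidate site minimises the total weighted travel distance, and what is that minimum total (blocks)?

γ, total 1942 blocks

Total weighted distance at each candidate:
  α (10, 2): total = 2149
  β (10, 6): total = 2145
  γ (2, 1): total = 1942
Minimum is at γ with total 1942 blocks.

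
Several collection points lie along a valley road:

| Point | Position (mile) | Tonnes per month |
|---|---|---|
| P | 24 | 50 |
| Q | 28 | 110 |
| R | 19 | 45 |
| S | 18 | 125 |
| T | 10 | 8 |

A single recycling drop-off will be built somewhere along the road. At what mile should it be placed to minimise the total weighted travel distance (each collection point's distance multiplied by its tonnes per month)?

For a sum of weighted absolute distances on a line, the optimum is the weighted median (not the mean). Total weight W = 338; half-weight = 169.
Sort by position and accumulate weight:
  mile 10 (T, w=8) → cum 8
  mile 18 (S, w=125) → cum 133
  mile 19 (R, w=45) → cum 178  ≥ 169 → median here
  mile 24 (P, w=50) → cum 228
  mile 28 (Q, w=110) → cum 338
Optimal location: mile 19.

x = 19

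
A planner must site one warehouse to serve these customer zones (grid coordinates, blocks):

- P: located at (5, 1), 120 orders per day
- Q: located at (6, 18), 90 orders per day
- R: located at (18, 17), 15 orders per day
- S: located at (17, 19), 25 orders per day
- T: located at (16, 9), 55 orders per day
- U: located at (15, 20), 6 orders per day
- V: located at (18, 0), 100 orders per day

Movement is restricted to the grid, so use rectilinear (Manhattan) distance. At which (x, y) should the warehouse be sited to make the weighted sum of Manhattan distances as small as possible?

Manhattan distance separates: Σwᵢ(|x−xᵢ|+|y−yᵢ|) = Σwᵢ|x−xᵢ| + Σwᵢ|y−yᵢ|, so x and y are optimised independently as 1-D weighted medians.
Total weight W = 411; half = 205.5.
x-coordinate, sorted with cumulative weight:
  x=5 (P, w=120) cum 120
  x=6 (Q, w=90) cum 210  ← median
  x=15 (U, w=6) cum 216
  x=16 (T, w=55) cum 271
  x=17 (S, w=25) cum 296
  x=18 (R, w=15) cum 311
  x=18 (V, w=100) cum 411
⇒ x* = 6
y-coordinate, sorted with cumulative weight:
  y=0 (V, w=100) cum 100
  y=1 (P, w=120) cum 220  ← median
  y=9 (T, w=55) cum 275
  y=17 (R, w=15) cum 290
  y=18 (Q, w=90) cum 380
  y=19 (S, w=25) cum 405
  y=20 (U, w=6) cum 411
⇒ y* = 1

(6, 1)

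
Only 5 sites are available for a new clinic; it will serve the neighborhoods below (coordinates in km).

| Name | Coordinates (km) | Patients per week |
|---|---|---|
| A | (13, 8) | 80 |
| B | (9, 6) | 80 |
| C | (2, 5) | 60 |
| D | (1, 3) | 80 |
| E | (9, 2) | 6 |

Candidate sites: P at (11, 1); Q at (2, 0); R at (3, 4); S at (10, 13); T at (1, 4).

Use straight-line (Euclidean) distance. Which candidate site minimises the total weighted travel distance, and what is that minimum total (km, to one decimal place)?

R, total 1669.3 km

Total weighted distance at each candidate:
  P (11, 1): total = 2433.4
  Q (2, 0): total = 2422.3
  R (3, 4): total = 1669.3
  S (10, 13): total = 2853.5
  T (1, 4): total = 1886.0
Minimum is at R with total 1669.3 km.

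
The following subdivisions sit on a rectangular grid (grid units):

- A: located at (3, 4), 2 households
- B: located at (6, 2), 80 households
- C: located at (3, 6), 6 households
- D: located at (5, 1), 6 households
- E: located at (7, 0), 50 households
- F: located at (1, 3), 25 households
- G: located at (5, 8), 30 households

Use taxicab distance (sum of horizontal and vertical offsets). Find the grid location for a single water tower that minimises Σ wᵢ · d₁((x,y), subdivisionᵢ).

Manhattan distance separates: Σwᵢ(|x−xᵢ|+|y−yᵢ|) = Σwᵢ|x−xᵢ| + Σwᵢ|y−yᵢ|, so x and y are optimised independently as 1-D weighted medians.
Total weight W = 199; half = 99.5.
x-coordinate, sorted with cumulative weight:
  x=1 (F, w=25) cum 25
  x=3 (A, w=2) cum 27
  x=3 (C, w=6) cum 33
  x=5 (D, w=6) cum 39
  x=5 (G, w=30) cum 69
  x=6 (B, w=80) cum 149  ← median
  x=7 (E, w=50) cum 199
⇒ x* = 6
y-coordinate, sorted with cumulative weight:
  y=0 (E, w=50) cum 50
  y=1 (D, w=6) cum 56
  y=2 (B, w=80) cum 136  ← median
  y=3 (F, w=25) cum 161
  y=4 (A, w=2) cum 163
  y=6 (C, w=6) cum 169
  y=8 (G, w=30) cum 199
⇒ y* = 2

(6, 2)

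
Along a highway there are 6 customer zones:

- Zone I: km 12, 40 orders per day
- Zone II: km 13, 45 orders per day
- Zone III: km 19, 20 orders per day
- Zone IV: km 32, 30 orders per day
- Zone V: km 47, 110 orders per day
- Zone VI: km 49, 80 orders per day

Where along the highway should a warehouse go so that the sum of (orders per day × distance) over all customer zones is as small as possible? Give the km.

x = 47

For a sum of weighted absolute distances on a line, the optimum is the weighted median (not the mean). Total weight W = 325; half-weight = 162.5.
Sort by position and accumulate weight:
  km 12 (Zone I, w=40) → cum 40
  km 13 (Zone II, w=45) → cum 85
  km 19 (Zone III, w=20) → cum 105
  km 32 (Zone IV, w=30) → cum 135
  km 47 (Zone V, w=110) → cum 245  ≥ 162.5 → median here
  km 49 (Zone VI, w=80) → cum 325
Optimal location: km 47.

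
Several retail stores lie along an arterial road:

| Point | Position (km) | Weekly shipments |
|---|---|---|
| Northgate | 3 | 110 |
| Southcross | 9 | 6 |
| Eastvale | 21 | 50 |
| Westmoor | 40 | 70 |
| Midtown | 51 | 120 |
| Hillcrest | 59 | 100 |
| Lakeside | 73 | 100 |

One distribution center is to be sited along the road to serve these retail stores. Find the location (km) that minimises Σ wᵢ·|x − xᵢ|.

For a sum of weighted absolute distances on a line, the optimum is the weighted median (not the mean). Total weight W = 556; half-weight = 278.
Sort by position and accumulate weight:
  km 3 (Northgate, w=110) → cum 110
  km 9 (Southcross, w=6) → cum 116
  km 21 (Eastvale, w=50) → cum 166
  km 40 (Westmoor, w=70) → cum 236
  km 51 (Midtown, w=120) → cum 356  ≥ 278 → median here
  km 59 (Hillcrest, w=100) → cum 456
  km 73 (Lakeside, w=100) → cum 556
Optimal location: km 51.

x = 51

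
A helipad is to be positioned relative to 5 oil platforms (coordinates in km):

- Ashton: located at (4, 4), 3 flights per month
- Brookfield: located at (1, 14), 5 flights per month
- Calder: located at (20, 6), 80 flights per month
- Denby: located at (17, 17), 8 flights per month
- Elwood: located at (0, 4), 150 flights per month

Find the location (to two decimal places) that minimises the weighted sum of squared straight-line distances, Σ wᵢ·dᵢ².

The minimiser of Σwᵢ‖p−pᵢ‖² is the weighted centroid p* = (Σwᵢpᵢ)/(Σwᵢ).
Σwᵢ = 246.
Σwᵢxᵢ = 3·4 + 5·1 + 80·20 + 8·17 + 150·0 = 1753.
Σwᵢyᵢ = 3·4 + 5·14 + 80·6 + 8·17 + 150·4 = 1298.
x* = 1753/246 = 7.13, y* = 1298/246 = 5.28.

(7.13, 5.28)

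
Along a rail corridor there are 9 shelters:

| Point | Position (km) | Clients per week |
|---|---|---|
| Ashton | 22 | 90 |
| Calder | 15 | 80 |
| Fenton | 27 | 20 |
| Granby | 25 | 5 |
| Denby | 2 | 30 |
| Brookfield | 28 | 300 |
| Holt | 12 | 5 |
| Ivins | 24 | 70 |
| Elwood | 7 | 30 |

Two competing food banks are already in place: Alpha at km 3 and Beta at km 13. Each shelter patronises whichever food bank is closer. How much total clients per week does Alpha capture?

The indifferent point is the midpoint (3+13)/2 = 8; shelters left of it (closer to Alpha at 3) go to Alpha, those right go to Beta.
  Denby at 2 (w=30) → Alpha
  Elwood at 7 (w=30) → Alpha
  Holt at 12 (w=5) → Beta
  Calder at 15 (w=80) → Beta
  Ashton at 22 (w=90) → Beta
  Ivins at 24 (w=70) → Beta
  Granby at 25 (w=5) → Beta
  Fenton at 27 (w=20) → Beta
  Brookfield at 28 (w=300) → Beta
Alpha captures 60; Beta captures 570.

60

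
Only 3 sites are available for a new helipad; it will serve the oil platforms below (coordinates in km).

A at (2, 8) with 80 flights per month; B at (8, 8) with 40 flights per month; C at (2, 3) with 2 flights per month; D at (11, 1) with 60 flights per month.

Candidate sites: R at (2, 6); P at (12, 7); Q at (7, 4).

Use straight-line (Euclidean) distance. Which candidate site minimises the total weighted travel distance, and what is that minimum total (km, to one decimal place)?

Q, total 987.4 km

Total weighted distance at each candidate:
  R (2, 6): total = 1036.7
  P (12, 7): total = 1355.4
  Q (7, 4): total = 987.4
Minimum is at Q with total 987.4 km.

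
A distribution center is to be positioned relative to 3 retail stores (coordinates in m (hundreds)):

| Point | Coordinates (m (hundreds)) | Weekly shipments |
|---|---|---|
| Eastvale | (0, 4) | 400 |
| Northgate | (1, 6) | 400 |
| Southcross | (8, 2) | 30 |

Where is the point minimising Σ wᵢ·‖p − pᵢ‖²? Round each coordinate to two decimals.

The minimiser of Σwᵢ‖p−pᵢ‖² is the weighted centroid p* = (Σwᵢpᵢ)/(Σwᵢ).
Σwᵢ = 830.
Σwᵢxᵢ = 400·0 + 400·1 + 30·8 = 640.
Σwᵢyᵢ = 400·4 + 400·6 + 30·2 = 4060.
x* = 640/830 = 0.77, y* = 4060/830 = 4.89.

(0.77, 4.89)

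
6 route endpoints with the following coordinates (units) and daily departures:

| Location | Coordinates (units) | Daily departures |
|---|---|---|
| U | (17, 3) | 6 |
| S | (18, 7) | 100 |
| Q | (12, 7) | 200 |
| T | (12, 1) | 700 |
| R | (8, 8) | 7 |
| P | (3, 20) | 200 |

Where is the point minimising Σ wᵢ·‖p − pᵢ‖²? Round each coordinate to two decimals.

(11.01, 5.67)

The minimiser of Σwᵢ‖p−pᵢ‖² is the weighted centroid p* = (Σwᵢpᵢ)/(Σwᵢ).
Σwᵢ = 1213.
Σwᵢxᵢ = 6·17 + 100·18 + 200·12 + 700·12 + 7·8 + 200·3 = 13358.
Σwᵢyᵢ = 6·3 + 100·7 + 200·7 + 700·1 + 7·8 + 200·20 = 6874.
x* = 13358/1213 = 11.01, y* = 6874/1213 = 5.67.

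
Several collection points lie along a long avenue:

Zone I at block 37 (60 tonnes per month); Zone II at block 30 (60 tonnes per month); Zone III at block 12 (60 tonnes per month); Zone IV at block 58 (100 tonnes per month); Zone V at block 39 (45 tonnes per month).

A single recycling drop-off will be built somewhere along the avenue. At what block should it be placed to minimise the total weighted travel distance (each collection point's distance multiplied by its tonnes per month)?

For a sum of weighted absolute distances on a line, the optimum is the weighted median (not the mean). Total weight W = 325; half-weight = 162.5.
Sort by position and accumulate weight:
  block 12 (Zone III, w=60) → cum 60
  block 30 (Zone II, w=60) → cum 120
  block 37 (Zone I, w=60) → cum 180  ≥ 162.5 → median here
  block 39 (Zone V, w=45) → cum 225
  block 58 (Zone IV, w=100) → cum 325
Optimal location: block 37.

x = 37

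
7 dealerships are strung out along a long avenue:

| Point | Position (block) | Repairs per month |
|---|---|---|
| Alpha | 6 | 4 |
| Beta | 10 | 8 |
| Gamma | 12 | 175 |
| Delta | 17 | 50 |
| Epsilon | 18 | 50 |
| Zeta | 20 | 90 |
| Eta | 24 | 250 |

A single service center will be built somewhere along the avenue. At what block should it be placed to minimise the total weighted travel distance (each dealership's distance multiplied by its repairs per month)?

x = 20

For a sum of weighted absolute distances on a line, the optimum is the weighted median (not the mean). Total weight W = 627; half-weight = 313.5.
Sort by position and accumulate weight:
  block 6 (Alpha, w=4) → cum 4
  block 10 (Beta, w=8) → cum 12
  block 12 (Gamma, w=175) → cum 187
  block 17 (Delta, w=50) → cum 237
  block 18 (Epsilon, w=50) → cum 287
  block 20 (Zeta, w=90) → cum 377  ≥ 313.5 → median here
  block 24 (Eta, w=250) → cum 627
Optimal location: block 20.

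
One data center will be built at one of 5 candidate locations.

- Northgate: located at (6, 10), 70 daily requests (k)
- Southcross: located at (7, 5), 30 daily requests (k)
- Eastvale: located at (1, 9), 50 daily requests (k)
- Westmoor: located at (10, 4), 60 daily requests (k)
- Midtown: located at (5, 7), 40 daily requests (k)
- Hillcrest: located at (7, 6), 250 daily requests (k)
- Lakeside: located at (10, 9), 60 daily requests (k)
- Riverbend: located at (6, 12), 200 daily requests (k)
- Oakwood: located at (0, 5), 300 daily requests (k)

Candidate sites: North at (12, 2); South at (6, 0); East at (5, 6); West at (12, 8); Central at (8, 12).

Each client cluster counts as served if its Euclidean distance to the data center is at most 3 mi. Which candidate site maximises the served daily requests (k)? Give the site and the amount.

Coverage radius r = 3 mi; a point is covered iff (Δx)²+(Δy)² ≤ 3² = 9.
  North (12, 2): covers {Westmoor} → 60
  South (6, 0): covers {none} → 0
  East (5, 6): covers {Southcross, Midtown, Hillcrest} → 320
  West (12, 8): covers {Lakeside} → 60
  Central (8, 12): covers {Northgate, Riverbend} → 270
Maximum coverage at East: 320 daily requests (k).

East, covering 320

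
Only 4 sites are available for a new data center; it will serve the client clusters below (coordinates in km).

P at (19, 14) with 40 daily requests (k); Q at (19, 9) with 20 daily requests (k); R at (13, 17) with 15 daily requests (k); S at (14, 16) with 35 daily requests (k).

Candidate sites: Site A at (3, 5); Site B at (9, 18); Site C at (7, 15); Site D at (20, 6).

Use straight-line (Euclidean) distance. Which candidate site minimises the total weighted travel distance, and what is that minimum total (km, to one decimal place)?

Site B, total 950.2 km

Total weighted distance at each candidate:
  Site A (3, 5): total = 1842.9
  Site B (9, 18): total = 950.2
  Site C (7, 15): total = 1092.3
  Site D (20, 6): total = 989.5
Minimum is at Site B with total 950.2 km.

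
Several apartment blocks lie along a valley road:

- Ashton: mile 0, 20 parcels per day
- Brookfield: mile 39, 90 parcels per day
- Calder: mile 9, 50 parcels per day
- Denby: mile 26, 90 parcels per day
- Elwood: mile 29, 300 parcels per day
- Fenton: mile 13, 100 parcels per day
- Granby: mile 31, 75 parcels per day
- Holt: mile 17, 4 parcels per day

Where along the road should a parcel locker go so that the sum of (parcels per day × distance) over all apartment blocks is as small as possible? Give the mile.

x = 29

For a sum of weighted absolute distances on a line, the optimum is the weighted median (not the mean). Total weight W = 729; half-weight = 364.5.
Sort by position and accumulate weight:
  mile 0 (Ashton, w=20) → cum 20
  mile 9 (Calder, w=50) → cum 70
  mile 13 (Fenton, w=100) → cum 170
  mile 17 (Holt, w=4) → cum 174
  mile 26 (Denby, w=90) → cum 264
  mile 29 (Elwood, w=300) → cum 564  ≥ 364.5 → median here
  mile 31 (Granby, w=75) → cum 639
  mile 39 (Brookfield, w=90) → cum 729
Optimal location: mile 29.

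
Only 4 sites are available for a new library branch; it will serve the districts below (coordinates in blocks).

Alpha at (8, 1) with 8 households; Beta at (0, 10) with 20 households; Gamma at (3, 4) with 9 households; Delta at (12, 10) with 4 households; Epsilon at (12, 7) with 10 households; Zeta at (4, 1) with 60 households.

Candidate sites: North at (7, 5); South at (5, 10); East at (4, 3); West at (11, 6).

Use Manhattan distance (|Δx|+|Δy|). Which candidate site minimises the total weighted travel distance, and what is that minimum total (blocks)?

East, total 586 blocks

Total weighted distance at each candidate:
  North (7, 5): total = 855
  South (5, 10): total = 996
  East (4, 3): total = 586
  West (11, 6): total = 1214
Minimum is at East with total 586 blocks.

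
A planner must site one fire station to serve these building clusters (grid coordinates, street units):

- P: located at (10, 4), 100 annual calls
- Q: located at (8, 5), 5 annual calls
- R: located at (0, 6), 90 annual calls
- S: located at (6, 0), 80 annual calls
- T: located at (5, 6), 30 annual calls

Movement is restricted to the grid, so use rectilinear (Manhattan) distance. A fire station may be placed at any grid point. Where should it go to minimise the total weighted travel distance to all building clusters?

(6, 4)

Manhattan distance separates: Σwᵢ(|x−xᵢ|+|y−yᵢ|) = Σwᵢ|x−xᵢ| + Σwᵢ|y−yᵢ|, so x and y are optimised independently as 1-D weighted medians.
Total weight W = 305; half = 152.5.
x-coordinate, sorted with cumulative weight:
  x=0 (R, w=90) cum 90
  x=5 (T, w=30) cum 120
  x=6 (S, w=80) cum 200  ← median
  x=8 (Q, w=5) cum 205
  x=10 (P, w=100) cum 305
⇒ x* = 6
y-coordinate, sorted with cumulative weight:
  y=0 (S, w=80) cum 80
  y=4 (P, w=100) cum 180  ← median
  y=5 (Q, w=5) cum 185
  y=6 (R, w=90) cum 275
  y=6 (T, w=30) cum 305
⇒ y* = 4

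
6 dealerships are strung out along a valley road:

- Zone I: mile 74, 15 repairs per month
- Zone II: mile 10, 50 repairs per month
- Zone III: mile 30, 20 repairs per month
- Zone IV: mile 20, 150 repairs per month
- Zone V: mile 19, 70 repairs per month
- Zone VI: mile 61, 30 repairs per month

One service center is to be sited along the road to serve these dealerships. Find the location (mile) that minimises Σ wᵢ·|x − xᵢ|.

For a sum of weighted absolute distances on a line, the optimum is the weighted median (not the mean). Total weight W = 335; half-weight = 167.5.
Sort by position and accumulate weight:
  mile 10 (Zone II, w=50) → cum 50
  mile 19 (Zone V, w=70) → cum 120
  mile 20 (Zone IV, w=150) → cum 270  ≥ 167.5 → median here
  mile 30 (Zone III, w=20) → cum 290
  mile 61 (Zone VI, w=30) → cum 320
  mile 74 (Zone I, w=15) → cum 335
Optimal location: mile 20.

x = 20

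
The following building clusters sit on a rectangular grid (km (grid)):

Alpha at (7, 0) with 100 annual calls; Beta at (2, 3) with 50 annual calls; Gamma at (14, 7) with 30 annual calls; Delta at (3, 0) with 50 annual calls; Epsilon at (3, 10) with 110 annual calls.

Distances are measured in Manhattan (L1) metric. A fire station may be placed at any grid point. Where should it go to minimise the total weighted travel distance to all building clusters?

(3, 3)

Manhattan distance separates: Σwᵢ(|x−xᵢ|+|y−yᵢ|) = Σwᵢ|x−xᵢ| + Σwᵢ|y−yᵢ|, so x and y are optimised independently as 1-D weighted medians.
Total weight W = 340; half = 170.
x-coordinate, sorted with cumulative weight:
  x=2 (Beta, w=50) cum 50
  x=3 (Delta, w=50) cum 100
  x=3 (Epsilon, w=110) cum 210  ← median
  x=7 (Alpha, w=100) cum 310
  x=14 (Gamma, w=30) cum 340
⇒ x* = 3
y-coordinate, sorted with cumulative weight:
  y=0 (Alpha, w=100) cum 100
  y=0 (Delta, w=50) cum 150
  y=3 (Beta, w=50) cum 200  ← median
  y=7 (Gamma, w=30) cum 230
  y=10 (Epsilon, w=110) cum 340
⇒ y* = 3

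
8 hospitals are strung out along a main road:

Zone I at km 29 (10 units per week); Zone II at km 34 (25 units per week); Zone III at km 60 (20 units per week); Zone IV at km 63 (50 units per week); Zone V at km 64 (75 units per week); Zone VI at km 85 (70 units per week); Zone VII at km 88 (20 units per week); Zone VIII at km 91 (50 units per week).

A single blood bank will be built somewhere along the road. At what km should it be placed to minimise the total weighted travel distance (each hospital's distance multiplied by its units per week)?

For a sum of weighted absolute distances on a line, the optimum is the weighted median (not the mean). Total weight W = 320; half-weight = 160.
Sort by position and accumulate weight:
  km 29 (Zone I, w=10) → cum 10
  km 34 (Zone II, w=25) → cum 35
  km 60 (Zone III, w=20) → cum 55
  km 63 (Zone IV, w=50) → cum 105
  km 64 (Zone V, w=75) → cum 180  ≥ 160 → median here
  km 85 (Zone VI, w=70) → cum 250
  km 88 (Zone VII, w=20) → cum 270
  km 91 (Zone VIII, w=50) → cum 320
Optimal location: km 64.

x = 64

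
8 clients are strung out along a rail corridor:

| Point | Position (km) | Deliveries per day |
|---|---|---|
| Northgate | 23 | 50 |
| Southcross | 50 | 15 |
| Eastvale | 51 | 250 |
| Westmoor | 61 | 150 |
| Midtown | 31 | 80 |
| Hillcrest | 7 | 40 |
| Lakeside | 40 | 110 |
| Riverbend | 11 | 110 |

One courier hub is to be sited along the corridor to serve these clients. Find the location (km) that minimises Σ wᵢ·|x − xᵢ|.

x = 50

For a sum of weighted absolute distances on a line, the optimum is the weighted median (not the mean). Total weight W = 805; half-weight = 402.5.
Sort by position and accumulate weight:
  km 7 (Hillcrest, w=40) → cum 40
  km 11 (Riverbend, w=110) → cum 150
  km 23 (Northgate, w=50) → cum 200
  km 31 (Midtown, w=80) → cum 280
  km 40 (Lakeside, w=110) → cum 390
  km 50 (Southcross, w=15) → cum 405  ≥ 402.5 → median here
  km 51 (Eastvale, w=250) → cum 655
  km 61 (Westmoor, w=150) → cum 805
Optimal location: km 50.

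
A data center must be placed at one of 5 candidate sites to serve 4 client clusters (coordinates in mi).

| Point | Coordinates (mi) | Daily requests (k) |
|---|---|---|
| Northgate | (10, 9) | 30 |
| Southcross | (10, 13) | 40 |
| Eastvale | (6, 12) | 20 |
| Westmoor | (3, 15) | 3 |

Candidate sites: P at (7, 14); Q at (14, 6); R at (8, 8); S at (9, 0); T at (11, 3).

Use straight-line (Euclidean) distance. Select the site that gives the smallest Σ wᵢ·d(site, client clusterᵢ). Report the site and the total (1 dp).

Total weighted distance at each candidate:
  P (7, 14): total = 358.5
  Q (14, 6): total = 715.1
  R (8, 8): total = 397.7
  S (9, 0): total = 1089.1
  T (11, 3): total = 833.7
Minimum is at P with total 358.5 mi.

P, total 358.5 mi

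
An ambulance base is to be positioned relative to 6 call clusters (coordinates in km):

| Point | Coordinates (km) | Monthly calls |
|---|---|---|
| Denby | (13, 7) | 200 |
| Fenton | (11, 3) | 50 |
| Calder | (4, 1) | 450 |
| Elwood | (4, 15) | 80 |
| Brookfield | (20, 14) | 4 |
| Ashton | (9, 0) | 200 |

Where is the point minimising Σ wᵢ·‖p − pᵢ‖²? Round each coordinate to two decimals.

(7.27, 3.31)

The minimiser of Σwᵢ‖p−pᵢ‖² is the weighted centroid p* = (Σwᵢpᵢ)/(Σwᵢ).
Σwᵢ = 984.
Σwᵢxᵢ = 200·13 + 50·11 + 450·4 + 80·4 + 4·20 + 200·9 = 7150.
Σwᵢyᵢ = 200·7 + 50·3 + 450·1 + 80·15 + 4·14 + 200·0 = 3256.
x* = 7150/984 = 7.27, y* = 3256/984 = 3.31.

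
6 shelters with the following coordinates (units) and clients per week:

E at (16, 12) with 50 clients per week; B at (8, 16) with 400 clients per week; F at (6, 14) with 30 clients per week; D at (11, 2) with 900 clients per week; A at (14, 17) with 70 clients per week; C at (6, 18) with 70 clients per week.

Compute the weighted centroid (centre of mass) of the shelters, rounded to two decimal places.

(10.18, 7.68)

The minimiser of Σwᵢ‖p−pᵢ‖² is the weighted centroid p* = (Σwᵢpᵢ)/(Σwᵢ).
Σwᵢ = 1520.
Σwᵢxᵢ = 50·16 + 400·8 + 30·6 + 900·11 + 70·14 + 70·6 = 15480.
Σwᵢyᵢ = 50·12 + 400·16 + 30·14 + 900·2 + 70·17 + 70·18 = 11670.
x* = 15480/1520 = 10.18, y* = 11670/1520 = 7.68.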